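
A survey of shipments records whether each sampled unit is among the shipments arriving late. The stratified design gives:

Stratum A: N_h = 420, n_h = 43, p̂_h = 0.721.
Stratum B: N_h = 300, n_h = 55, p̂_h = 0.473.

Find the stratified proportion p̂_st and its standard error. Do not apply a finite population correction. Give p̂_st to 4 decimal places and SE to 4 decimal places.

p̂_st ≈ 0.6177, SE ≈ 0.0493

N = 720; stratum weights W_h = N_h/N.
p̂_st = Σ W_h p̂_h = (420·0.721 + 300·0.473)/720 = 0.61767
V̂(p̂_st) = Σ W_h² p̂_h(1−p̂_h)/(n_h−1):
  stratum A: (420/720)²·0.721·0.279/42 = 0.00162976
  stratum B: (300/720)²·0.473·0.527/54 = 0.000801411
V̂(p̂_st) = 0.00243117; SE = √V̂ = 0.0493069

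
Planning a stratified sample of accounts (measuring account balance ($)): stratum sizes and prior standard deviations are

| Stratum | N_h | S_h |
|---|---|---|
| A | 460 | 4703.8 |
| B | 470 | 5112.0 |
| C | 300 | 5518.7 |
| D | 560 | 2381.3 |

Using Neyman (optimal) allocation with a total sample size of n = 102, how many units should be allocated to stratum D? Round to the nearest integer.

18

Neyman allocation: n_h = n · N_h S_h / Σ N_i S_i, with n = 102.
  stratum A: N_h·S_h = 460·4703.8 = 2163748.00
  stratum B: N_h·S_h = 470·5112.0 = 2402640.00
  stratum C: N_h·S_h = 300·5518.7 = 1655610.00
  stratum D: N_h·S_h = 560·2381.3 = 1333528.00
Σ N_h S_h = 7555526.00
n for stratum D = 102·1333528.00/7555526.00 = 18.003 → 18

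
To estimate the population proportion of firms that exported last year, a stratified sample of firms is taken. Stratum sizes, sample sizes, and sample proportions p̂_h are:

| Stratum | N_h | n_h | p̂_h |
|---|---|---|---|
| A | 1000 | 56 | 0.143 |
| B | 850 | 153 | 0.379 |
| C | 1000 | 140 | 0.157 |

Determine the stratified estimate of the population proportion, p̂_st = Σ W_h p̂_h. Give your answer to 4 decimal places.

p̂_st ≈ 0.2183

N = 2850; stratum weights W_h = N_h/N.
p̂_st = Σ W_h p̂_h = (1000·0.143 + 850·0.379 + 1000·0.157)/2850 = 0.21830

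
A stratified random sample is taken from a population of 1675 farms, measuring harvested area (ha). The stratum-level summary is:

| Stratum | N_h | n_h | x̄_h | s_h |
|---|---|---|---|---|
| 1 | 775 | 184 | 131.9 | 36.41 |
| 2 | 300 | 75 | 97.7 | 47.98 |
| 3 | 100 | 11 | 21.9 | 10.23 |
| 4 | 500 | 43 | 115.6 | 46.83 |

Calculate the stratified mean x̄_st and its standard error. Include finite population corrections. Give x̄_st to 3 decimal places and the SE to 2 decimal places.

x̄_st = Σ W_h x̄_h = (775·131.9 + 300·97.7 + 100·21.9 + 500·115.6)/1675 = 114.34179
V̂(x̄_st) = Σ W_h² (1 − n_h/N_h) s_h²/n_h, with W_h = N_h/N and N = 1675:
  stratum 1: (775/1675)²·(1 − 184/775)·36.41²/184 = 1.17621
  stratum 2: (300/1675)²·(1 − 75/300)·47.98²/75 = 0.738471
  stratum 3: (100/1675)²·(1 − 11/100)·10.23²/11 = 0.03018
  stratum 4: (500/1675)²·(1 − 43/500)·46.83²/43 = 4.15371
V̂(x̄_st) = 6.09857
SE(x̄_st) = √6.09857 = 2.46953

x̄_st ≈ 114.342, SE ≈ 2.47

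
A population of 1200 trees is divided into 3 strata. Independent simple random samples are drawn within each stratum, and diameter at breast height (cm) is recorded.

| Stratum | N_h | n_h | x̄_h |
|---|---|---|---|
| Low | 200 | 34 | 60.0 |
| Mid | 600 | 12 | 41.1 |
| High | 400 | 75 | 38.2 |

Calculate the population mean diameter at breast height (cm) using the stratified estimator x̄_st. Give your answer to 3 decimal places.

x̄_st ≈ 43.283

N = Σ N_h = 1200. Stratum weights W_h = N_h/N.
x̄_st = (200·60.0 + 600·41.1 + 400·38.2) / 1200 = 43.28333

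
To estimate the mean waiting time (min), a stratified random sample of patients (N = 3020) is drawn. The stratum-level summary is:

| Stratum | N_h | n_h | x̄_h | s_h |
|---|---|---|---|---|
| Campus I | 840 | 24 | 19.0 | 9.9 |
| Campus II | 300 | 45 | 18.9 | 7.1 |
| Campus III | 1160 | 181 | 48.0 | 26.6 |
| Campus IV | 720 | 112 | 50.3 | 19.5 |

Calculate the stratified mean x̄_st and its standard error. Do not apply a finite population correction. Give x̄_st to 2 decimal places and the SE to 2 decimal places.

x̄_st = Σ W_h x̄_h = (840·19.0 + 300·18.9 + 1160·48.0 + 720·50.3)/3020 = 37.59139
V̂(x̄_st) = Σ W_h² s_h²/n_h, with W_h = N_h/N and N = 3020:
  stratum Campus I: (840/3020)²·9.9²/24 = 0.315939
  stratum Campus II: (300/3020)²·7.1²/45 = 0.0110543
  stratum Campus III: (1160/3020)²·26.6²/181 = 0.576749
  stratum Campus IV: (720/3020)²·19.5²/112 = 0.192976
V̂(x̄_st) = 1.09672
SE(x̄_st) = √1.09672 = 1.04724

x̄_st ≈ 37.59, SE ≈ 1.05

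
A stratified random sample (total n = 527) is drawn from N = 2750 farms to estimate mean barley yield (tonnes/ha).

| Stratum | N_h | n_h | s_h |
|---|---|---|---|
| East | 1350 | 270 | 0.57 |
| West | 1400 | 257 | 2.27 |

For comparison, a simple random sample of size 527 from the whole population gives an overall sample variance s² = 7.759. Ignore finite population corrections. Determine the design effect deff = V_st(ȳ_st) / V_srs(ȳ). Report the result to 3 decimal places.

deff ≈ 0.373

V̂(ȳ_st) = Σ W_h² s_h²/n_h, with W_h = N_h/N and N = 2750:
  stratum East: (1350/2750)²·0.57²/270 = 0.000289993
  stratum West: (1400/2750)²·2.27²/257 = 0.00519648
V_st = 0.00548647
V_srs = s²/n = 7.759/527 = 0.014723
deff = V_st / V_srs = 0.00548647/0.014723 = 0.3726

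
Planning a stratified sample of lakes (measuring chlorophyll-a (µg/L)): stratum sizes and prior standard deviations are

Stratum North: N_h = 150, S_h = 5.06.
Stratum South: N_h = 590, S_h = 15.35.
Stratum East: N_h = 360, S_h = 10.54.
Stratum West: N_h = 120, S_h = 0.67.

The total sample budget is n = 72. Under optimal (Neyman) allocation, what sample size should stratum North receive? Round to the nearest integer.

4

Neyman allocation: n_h = n · N_h S_h / Σ N_i S_i, with n = 72.
  stratum North: N_h·S_h = 150·5.06 = 759.00
  stratum South: N_h·S_h = 590·15.35 = 9056.50
  stratum East: N_h·S_h = 360·10.54 = 3794.40
  stratum West: N_h·S_h = 120·0.67 = 80.40
Σ N_h S_h = 13690.30
n for stratum North = 72·759.00/13690.30 = 3.992 → 4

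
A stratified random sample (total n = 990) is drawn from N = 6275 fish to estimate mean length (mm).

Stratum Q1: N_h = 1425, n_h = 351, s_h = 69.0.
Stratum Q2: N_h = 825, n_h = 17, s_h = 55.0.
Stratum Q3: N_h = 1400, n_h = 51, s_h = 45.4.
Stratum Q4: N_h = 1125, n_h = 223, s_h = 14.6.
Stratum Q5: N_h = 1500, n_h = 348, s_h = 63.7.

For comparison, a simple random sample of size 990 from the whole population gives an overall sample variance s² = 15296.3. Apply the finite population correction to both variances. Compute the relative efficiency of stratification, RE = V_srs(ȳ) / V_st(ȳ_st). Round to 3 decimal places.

V̂(ȳ_st) = Σ W_h² (1 − n_h/N_h) s_h²/n_h, with W_h = N_h/N and N = 6275:
  stratum Q1: (1425/6275)²·(1 − 351/1425)·69.0²/351 = 0.527209
  stratum Q2: (825/6275)²·(1 − 17/825)·55.0²/17 = 3.01241
  stratum Q3: (1400/6275)²·(1 − 51/1400)·45.4²/51 = 1.93845
  stratum Q4: (1125/6275)²·(1 − 223/1125)·14.6²/223 = 0.0246339
  stratum Q5: (1500/6275)²·(1 − 348/1500)·63.7²/348 = 0.511701
V_st = 6.0144
V_srs = (1 − 990/6275)·15296.3/990 = 13.0132
Relative efficiency = V_srs / V_st = 13.0132/6.0144 = 2.1637

RE ≈ 2.164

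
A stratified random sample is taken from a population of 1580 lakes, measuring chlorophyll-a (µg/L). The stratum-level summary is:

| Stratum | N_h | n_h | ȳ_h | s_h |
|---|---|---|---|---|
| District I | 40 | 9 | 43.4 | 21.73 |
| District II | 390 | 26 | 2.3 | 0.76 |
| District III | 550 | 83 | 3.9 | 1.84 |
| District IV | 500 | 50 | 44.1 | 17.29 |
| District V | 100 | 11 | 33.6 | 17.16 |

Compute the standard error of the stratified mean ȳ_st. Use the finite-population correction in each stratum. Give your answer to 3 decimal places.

SE(ȳ_st) ≈ 0.816

V̂(ȳ_st) = Σ W_h² (1 − n_h/N_h) s_h²/n_h, with W_h = N_h/N and N = 1580:
  stratum District I: (40/1580)²·(1 − 9/40)·21.73²/9 = 0.0260606
  stratum District II: (390/1580)²·(1 − 26/390)·0.76²/26 = 0.0012633
  stratum District III: (550/1580)²·(1 − 83/550)·1.84²/83 = 0.00419685
  stratum District IV: (500/1580)²·(1 − 50/500)·17.29²/50 = 0.538875
  stratum District V: (100/1580)²·(1 − 11/100)·17.16²/11 = 0.0954372
V̂(ȳ_st) = 0.665833
SE(ȳ_st) = √0.665833 = 0.815986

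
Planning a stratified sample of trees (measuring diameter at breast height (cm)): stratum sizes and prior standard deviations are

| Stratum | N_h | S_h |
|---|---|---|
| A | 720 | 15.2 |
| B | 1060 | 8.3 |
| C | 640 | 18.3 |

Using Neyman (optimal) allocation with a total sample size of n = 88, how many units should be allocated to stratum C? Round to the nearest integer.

33

Neyman allocation: n_h = n · N_h S_h / Σ N_i S_i, with n = 88.
  stratum A: N_h·S_h = 720·15.2 = 10944.00
  stratum B: N_h·S_h = 1060·8.3 = 8798.00
  stratum C: N_h·S_h = 640·18.3 = 11712.00
Σ N_h S_h = 31454.00
n for stratum C = 88·11712.00/31454.00 = 32.767 → 33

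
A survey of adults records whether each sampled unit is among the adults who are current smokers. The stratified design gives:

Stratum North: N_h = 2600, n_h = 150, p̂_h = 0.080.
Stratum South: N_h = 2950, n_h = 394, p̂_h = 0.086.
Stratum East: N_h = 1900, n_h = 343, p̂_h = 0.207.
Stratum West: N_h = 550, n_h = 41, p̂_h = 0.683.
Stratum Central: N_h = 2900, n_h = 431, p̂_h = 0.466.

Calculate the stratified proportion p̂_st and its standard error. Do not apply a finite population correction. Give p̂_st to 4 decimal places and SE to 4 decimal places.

p̂_st ≈ 0.2369, SE ≈ 0.0106

N = 10900; stratum weights W_h = N_h/N.
p̂_st = Σ W_h p̂_h = (2600·0.080 + 2950·0.086 + 1900·0.207 + 550·0.683 + 2900·0.466)/10900 = 0.23689
V̂(p̂_st) = Σ W_h² p̂_h(1−p̂_h)/(n_h−1):
  stratum North: (2600/10900)²·0.080·0.920/149 = 2.81051e-05
  stratum South: (2950/10900)²·0.086·0.914/393 = 1.46502e-05
  stratum East: (1900/10900)²·0.207·0.793/342 = 1.45838e-05
  stratum West: (550/10900)²·0.683·0.317/40 = 1.37814e-05
  stratum Central: (2900/10900)²·0.466·0.534/430 = 4.09639e-05
V̂(p̂_st) = 0.000112084; SE = √V̂ = 0.010587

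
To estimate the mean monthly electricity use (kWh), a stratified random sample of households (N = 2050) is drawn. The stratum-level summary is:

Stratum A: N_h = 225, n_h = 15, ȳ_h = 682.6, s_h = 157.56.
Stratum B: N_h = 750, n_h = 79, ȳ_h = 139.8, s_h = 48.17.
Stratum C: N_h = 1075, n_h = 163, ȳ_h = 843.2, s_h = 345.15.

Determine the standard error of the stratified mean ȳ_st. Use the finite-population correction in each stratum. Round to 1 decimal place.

V̂(ȳ_st) = Σ W_h² (1 − n_h/N_h) s_h²/n_h, with W_h = N_h/N and N = 2050:
  stratum A: (225/2050)²·(1 − 15/225)·157.56²/15 = 18.6078
  stratum B: (750/2050)²·(1 − 79/750)·48.17²/79 = 3.51724
  stratum C: (1075/2050)²·(1 − 163/1075)·345.15²/163 = 170.5
V̂(ȳ_st) = 192.625
SE(ȳ_st) = √192.625 = 13.8789

SE(ȳ_st) ≈ 13.9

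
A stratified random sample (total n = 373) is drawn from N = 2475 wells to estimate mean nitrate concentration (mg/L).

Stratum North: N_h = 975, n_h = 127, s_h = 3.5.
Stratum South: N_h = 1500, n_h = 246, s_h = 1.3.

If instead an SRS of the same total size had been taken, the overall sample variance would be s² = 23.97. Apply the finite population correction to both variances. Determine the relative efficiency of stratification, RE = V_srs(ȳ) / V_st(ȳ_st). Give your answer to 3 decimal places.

V̂(ȳ_st) = Σ W_h² (1 − n_h/N_h) s_h²/n_h, with W_h = N_h/N and N = 2475:
  stratum North: (975/2475)²·(1 − 127/975)·3.5²/127 = 0.0130191
  stratum South: (1500/2475)²·(1 − 246/1500)·1.3²/246 = 0.00210955
V_st = 0.0151287
V_srs = (1 − 373/2475)·23.97/373 = 0.0545779
Relative efficiency = V_srs / V_st = 0.0545779/0.0151287 = 3.6076

RE ≈ 3.608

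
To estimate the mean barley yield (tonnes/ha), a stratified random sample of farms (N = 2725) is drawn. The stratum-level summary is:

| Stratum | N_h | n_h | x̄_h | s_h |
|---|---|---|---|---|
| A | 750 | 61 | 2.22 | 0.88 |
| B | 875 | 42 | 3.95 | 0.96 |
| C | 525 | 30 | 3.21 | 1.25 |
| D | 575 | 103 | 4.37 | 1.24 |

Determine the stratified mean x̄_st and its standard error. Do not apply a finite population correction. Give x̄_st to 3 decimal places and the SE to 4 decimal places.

x̄_st = Σ W_h x̄_h = (750·2.22 + 875·3.95 + 525·3.21 + 575·4.37)/2725 = 3.41991
V̂(x̄_st) = Σ W_h² s_h²/n_h, with W_h = N_h/N and N = 2725:
  stratum A: (750/2725)²·0.88²/61 = 0.000961668
  stratum B: (875/2725)²·0.96²/42 = 0.00226244
  stratum C: (525/2725)²·1.25²/30 = 0.00193323
  stratum D: (575/2725)²·1.24²/103 = 0.000664674
V̂(x̄_st) = 0.00582201
SE(x̄_st) = √0.00582201 = 0.0763021

x̄_st ≈ 3.420, SE ≈ 0.0763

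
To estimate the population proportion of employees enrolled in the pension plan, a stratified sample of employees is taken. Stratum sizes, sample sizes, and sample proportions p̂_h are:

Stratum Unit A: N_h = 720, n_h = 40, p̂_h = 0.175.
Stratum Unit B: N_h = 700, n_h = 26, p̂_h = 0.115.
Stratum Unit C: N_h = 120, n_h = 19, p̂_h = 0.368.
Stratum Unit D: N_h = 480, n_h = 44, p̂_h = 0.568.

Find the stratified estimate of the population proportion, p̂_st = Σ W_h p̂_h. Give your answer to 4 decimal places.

p̂_st ≈ 0.2591

N = 2020; stratum weights W_h = N_h/N.
p̂_st = Σ W_h p̂_h = (720·0.175 + 700·0.115 + 120·0.368 + 480·0.568)/2020 = 0.25906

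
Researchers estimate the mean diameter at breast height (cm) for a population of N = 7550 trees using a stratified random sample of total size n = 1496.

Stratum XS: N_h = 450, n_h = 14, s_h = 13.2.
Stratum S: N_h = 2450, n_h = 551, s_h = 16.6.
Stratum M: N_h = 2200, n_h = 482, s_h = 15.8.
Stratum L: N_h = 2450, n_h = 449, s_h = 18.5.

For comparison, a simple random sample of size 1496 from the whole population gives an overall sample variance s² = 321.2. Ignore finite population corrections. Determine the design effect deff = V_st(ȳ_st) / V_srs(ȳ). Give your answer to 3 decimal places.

deff ≈ 1.030

V̂(ȳ_st) = Σ W_h² s_h²/n_h, with W_h = N_h/N and N = 7550:
  stratum XS: (450/7550)²·13.2²/14 = 0.0442131
  stratum S: (2450/7550)²·16.6²/551 = 0.0526627
  stratum M: (2200/7550)²·15.8²/482 = 0.0439763
  stratum L: (2450/7550)²·18.5²/449 = 0.0802667
V_st = 0.221119
V_srs = s²/n = 321.2/1496 = 0.214706
deff = V_st / V_srs = 0.221119/0.214706 = 1.0299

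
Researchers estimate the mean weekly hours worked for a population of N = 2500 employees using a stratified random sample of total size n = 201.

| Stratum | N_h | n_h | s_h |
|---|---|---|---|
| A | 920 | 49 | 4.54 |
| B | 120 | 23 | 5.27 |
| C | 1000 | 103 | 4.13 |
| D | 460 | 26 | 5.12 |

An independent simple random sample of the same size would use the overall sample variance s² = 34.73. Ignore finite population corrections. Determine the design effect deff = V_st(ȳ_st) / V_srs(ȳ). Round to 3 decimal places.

V̂(ȳ_st) = Σ W_h² s_h²/n_h, with W_h = N_h/N and N = 2500:
  stratum A: (920/2500)²·4.54²/49 = 0.0569654
  stratum B: (120/2500)²·5.27²/23 = 0.00278212
  stratum C: (1000/2500)²·4.13²/103 = 0.0264962
  stratum D: (460/2500)²·5.12²/26 = 0.0341352
V_st = 0.120379
V_srs = s²/n = 34.73/201 = 0.172786
deff = V_st / V_srs = 0.120379/0.172786 = 0.6967

deff ≈ 0.697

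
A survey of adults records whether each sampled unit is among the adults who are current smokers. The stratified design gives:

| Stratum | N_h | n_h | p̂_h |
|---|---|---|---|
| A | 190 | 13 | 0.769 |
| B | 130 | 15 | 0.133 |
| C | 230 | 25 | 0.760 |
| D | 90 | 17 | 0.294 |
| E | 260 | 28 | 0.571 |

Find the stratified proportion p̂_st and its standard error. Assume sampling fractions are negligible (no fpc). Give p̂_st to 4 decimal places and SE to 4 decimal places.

N = 900; stratum weights W_h = N_h/N.
p̂_st = Σ W_h p̂_h = (190·0.769 + 130·0.133 + 230·0.760 + 90·0.294 + 260·0.571)/900 = 0.57013
V̂(p̂_st) = Σ W_h² p̂_h(1−p̂_h)/(n_h−1):
  stratum A: (190/900)²·0.769·0.231/12 = 0.00065975
  stratum B: (130/900)²·0.133·0.867/14 = 0.000171848
  stratum C: (230/900)²·0.760·0.240/24 = 0.000496346
  stratum D: (90/900)²·0.294·0.706/16 = 0.000129728
  stratum E: (260/900)²·0.571·0.429/27 = 0.000757166
V̂(p̂_st) = 0.00221484; SE = √V̂ = 0.0470621

p̂_st ≈ 0.5701, SE ≈ 0.0471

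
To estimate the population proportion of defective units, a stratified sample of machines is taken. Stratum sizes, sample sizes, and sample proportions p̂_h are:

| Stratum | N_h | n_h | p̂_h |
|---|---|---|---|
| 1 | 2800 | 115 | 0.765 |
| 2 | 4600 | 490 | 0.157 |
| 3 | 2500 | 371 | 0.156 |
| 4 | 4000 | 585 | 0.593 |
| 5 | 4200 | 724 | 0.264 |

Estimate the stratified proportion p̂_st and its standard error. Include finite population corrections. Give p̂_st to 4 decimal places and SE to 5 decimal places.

N = 18100; stratum weights W_h = N_h/N.
p̂_st = Σ W_h p̂_h = (2800·0.765 + 4600·0.157 + 2500·0.156 + 4000·0.593 + 4200·0.264)/18100 = 0.37210
V̂(p̂_st) = Σ W_h² (1 − n_h/N_h) p̂_h(1−p̂_h)/(n_h−1):
  stratum 1: (2800/18100)²·(1 − 115/2800)·0.765·0.235/114 = 3.61884e-05
  stratum 2: (4600/18100)²·(1 − 490/4600)·0.157·0.843/489 = 1.56193e-05
  stratum 3: (2500/18100)²·(1 − 371/2500)·0.156·0.844/370 = 5.78128e-06
  stratum 4: (4000/18100)²·(1 − 585/4000)·0.593·0.407/584 = 1.72318e-05
  stratum 5: (4200/18100)²·(1 − 724/4200)·0.264·0.736/723 = 1.19761e-05
V̂(p̂_st) = 8.67968e-05; SE = √V̂ = 0.00931648

p̂_st ≈ 0.3721, SE ≈ 0.00932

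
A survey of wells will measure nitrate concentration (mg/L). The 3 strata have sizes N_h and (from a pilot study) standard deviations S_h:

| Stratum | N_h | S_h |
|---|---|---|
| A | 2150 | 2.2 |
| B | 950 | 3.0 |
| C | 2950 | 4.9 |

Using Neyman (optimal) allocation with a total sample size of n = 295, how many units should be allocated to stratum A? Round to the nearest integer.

63

Neyman allocation: n_h = n · N_h S_h / Σ N_i S_i, with n = 295.
  stratum A: N_h·S_h = 2150·2.2 = 4730.00
  stratum B: N_h·S_h = 950·3.0 = 2850.00
  stratum C: N_h·S_h = 2950·4.9 = 14455.00
Σ N_h S_h = 22035.00
n for stratum A = 295·4730.00/22035.00 = 63.324 → 63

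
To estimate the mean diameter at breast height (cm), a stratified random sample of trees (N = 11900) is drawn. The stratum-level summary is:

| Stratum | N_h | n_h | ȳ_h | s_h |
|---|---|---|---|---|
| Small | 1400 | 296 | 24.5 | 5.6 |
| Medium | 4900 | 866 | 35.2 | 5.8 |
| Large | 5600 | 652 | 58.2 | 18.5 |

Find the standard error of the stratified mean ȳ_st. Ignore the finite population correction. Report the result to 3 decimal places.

SE(ȳ_st) ≈ 0.353

V̂(ȳ_st) = Σ W_h² s_h²/n_h, with W_h = N_h/N and N = 11900:
  stratum Small: (1400/11900)²·5.6²/296 = 0.00146638
  stratum Medium: (4900/11900)²·5.8²/866 = 0.00658622
  stratum Large: (5600/11900)²·18.5²/652 = 0.116246
V̂(ȳ_st) = 0.124299
SE(ȳ_st) = √0.124299 = 0.35256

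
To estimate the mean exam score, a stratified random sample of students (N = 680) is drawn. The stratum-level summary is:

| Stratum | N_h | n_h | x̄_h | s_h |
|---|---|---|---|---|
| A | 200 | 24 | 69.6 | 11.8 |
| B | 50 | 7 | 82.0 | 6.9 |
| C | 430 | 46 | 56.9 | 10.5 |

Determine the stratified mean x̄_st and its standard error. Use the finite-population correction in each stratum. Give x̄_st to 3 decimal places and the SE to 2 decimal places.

x̄_st ≈ 62.481, SE ≈ 1.15

x̄_st = Σ W_h x̄_h = (200·69.6 + 50·82.0 + 430·56.9)/680 = 62.48088
V̂(x̄_st) = Σ W_h² (1 − n_h/N_h) s_h²/n_h, with W_h = N_h/N and N = 680:
  stratum A: (200/680)²·(1 − 24/200)·11.8²/24 = 0.441649
  stratum B: (50/680)²·(1 − 7/50)·6.9²/7 = 0.0316243
  stratum C: (430/680)²·(1 − 46/430)·10.5²/46 = 0.85586
V̂(x̄_st) = 1.32913
SE(x̄_st) = √1.32913 = 1.15288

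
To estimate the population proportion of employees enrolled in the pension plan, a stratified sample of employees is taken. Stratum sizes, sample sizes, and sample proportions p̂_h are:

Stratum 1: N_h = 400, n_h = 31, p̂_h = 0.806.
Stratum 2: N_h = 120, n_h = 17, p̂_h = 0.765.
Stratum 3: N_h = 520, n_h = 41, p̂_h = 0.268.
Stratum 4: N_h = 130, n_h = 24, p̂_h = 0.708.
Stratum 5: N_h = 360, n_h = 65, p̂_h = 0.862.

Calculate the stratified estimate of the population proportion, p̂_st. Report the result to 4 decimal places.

p̂_st ≈ 0.6248

N = 1530; stratum weights W_h = N_h/N.
p̂_st = Σ W_h p̂_h = (400·0.806 + 120·0.765 + 520·0.268 + 130·0.708 + 360·0.862)/1530 = 0.62478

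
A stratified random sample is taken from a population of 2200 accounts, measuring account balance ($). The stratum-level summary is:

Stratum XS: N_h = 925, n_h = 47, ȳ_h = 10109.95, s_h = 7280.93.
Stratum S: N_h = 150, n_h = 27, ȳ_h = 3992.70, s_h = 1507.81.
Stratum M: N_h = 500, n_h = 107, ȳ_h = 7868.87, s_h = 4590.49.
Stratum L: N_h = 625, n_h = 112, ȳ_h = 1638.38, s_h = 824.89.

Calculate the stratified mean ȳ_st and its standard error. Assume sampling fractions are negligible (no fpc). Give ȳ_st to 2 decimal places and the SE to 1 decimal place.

ȳ_st = Σ W_h ȳ_h = (925·10109.95 + 150·3992.70 + 500·7868.87 + 625·1638.38)/2200 = 6776.83239
V̂(ȳ_st) = Σ W_h² s_h²/n_h, with W_h = N_h/N and N = 2200:
  stratum XS: (925/2200)²·7280.93²/47 = 199395
  stratum S: (150/2200)²·1507.81²/27 = 391.441
  stratum M: (500/2200)²·4590.49²/107 = 10172.5
  stratum L: (625/2200)²·824.89²/112 = 490.33
V̂(ȳ_st) = 210449
SE(ȳ_st) = √210449 = 458.747

ȳ_st ≈ 6776.83, SE ≈ 458.7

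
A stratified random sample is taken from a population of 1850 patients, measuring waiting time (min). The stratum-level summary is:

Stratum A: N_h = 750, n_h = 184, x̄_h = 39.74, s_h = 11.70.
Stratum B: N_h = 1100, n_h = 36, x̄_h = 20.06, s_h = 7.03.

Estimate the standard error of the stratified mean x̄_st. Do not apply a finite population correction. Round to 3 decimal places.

SE(x̄_st) ≈ 0.779

V̂(x̄_st) = Σ W_h² s_h²/n_h, with W_h = N_h/N and N = 1850:
  stratum A: (750/1850)²·11.70²/184 = 0.122274
  stratum B: (1100/1850)²·7.03²/36 = 0.485344
V̂(x̄_st) = 0.607618
SE(x̄_st) = √0.607618 = 0.779499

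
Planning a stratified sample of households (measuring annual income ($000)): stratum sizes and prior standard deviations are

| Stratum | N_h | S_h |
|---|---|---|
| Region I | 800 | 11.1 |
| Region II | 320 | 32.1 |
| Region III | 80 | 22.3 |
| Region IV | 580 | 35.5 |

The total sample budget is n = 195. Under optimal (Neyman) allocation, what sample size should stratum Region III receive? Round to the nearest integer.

8

Neyman allocation: n_h = n · N_h S_h / Σ N_i S_i, with n = 195.
  stratum Region I: N_h·S_h = 800·11.1 = 8880.00
  stratum Region II: N_h·S_h = 320·32.1 = 10272.00
  stratum Region III: N_h·S_h = 80·22.3 = 1784.00
  stratum Region IV: N_h·S_h = 580·35.5 = 20590.00
Σ N_h S_h = 41526.00
n for stratum Region III = 195·1784.00/41526.00 = 8.377 → 8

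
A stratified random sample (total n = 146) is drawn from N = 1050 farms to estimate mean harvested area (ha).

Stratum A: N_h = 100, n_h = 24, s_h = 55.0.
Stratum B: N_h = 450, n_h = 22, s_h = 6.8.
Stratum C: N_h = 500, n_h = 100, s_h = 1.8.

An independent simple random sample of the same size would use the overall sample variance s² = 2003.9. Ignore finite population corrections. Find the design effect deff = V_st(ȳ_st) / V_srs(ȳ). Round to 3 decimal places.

deff ≈ 0.112

V̂(ȳ_st) = Σ W_h² s_h²/n_h, with W_h = N_h/N and N = 1050:
  stratum A: (100/1050)²·55.0²/24 = 1.14324
  stratum B: (450/1050)²·6.8²/22 = 0.386048
  stratum C: (500/1050)²·1.8²/100 = 0.00734694
V_st = 1.53663
V_srs = s²/n = 2003.9/146 = 13.7253
deff = V_st / V_srs = 1.53663/13.7253 = 0.1120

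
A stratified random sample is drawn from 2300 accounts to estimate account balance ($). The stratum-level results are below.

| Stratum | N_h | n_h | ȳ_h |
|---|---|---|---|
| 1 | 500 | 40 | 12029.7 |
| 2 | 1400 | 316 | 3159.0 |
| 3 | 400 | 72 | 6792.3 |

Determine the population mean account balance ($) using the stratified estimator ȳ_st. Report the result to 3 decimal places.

N = Σ N_h = 2300. Stratum weights W_h = N_h/N.
ȳ_st = (500·12029.7 + 1400·3159.0 + 400·6792.3) / 2300 = 5719.29130

ȳ_st ≈ 5719.291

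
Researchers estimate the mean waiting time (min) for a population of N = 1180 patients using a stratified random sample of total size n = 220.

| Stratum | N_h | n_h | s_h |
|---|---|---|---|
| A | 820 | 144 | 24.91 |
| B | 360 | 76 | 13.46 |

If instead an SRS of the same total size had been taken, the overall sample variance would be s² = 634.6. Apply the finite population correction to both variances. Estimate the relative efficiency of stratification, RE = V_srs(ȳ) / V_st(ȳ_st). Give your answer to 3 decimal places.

V̂(ȳ_st) = Σ W_h² (1 − n_h/N_h) s_h²/n_h, with W_h = N_h/N and N = 1180:
  stratum A: (820/1180)²·(1 − 144/820)·24.91²/144 = 1.71546
  stratum B: (360/1180)²·(1 − 76/360)·13.46²/76 = 0.175038
V_st = 1.8905
V_srs = (1 − 220/1180)·634.6/220 = 2.34675
Relative efficiency = V_srs / V_st = 2.34675/1.8905 = 1.2413

RE ≈ 1.241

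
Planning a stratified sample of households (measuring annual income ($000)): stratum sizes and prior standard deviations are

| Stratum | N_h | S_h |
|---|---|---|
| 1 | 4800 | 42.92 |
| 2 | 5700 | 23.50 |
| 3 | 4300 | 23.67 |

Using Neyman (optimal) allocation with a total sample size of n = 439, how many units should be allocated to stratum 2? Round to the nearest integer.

Neyman allocation: n_h = n · N_h S_h / Σ N_i S_i, with n = 439.
  stratum 1: N_h·S_h = 4800·42.92 = 206016.00
  stratum 2: N_h·S_h = 5700·23.50 = 133950.00
  stratum 3: N_h·S_h = 4300·23.67 = 101781.00
Σ N_h S_h = 441747.00
n for stratum 2 = 439·133950.00/441747.00 = 133.117 → 133

133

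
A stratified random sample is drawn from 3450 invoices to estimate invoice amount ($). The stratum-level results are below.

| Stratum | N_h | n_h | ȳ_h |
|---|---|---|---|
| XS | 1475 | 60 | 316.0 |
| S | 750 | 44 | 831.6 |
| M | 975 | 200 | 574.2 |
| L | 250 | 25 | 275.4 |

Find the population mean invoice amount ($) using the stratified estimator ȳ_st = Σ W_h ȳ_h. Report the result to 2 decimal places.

ȳ_st ≈ 498.11

N = Σ N_h = 3450. Stratum weights W_h = N_h/N.
ȳ_st = (1475·316.0 + 750·831.6 + 975·574.2 + 250·275.4) / 3450 = 498.1145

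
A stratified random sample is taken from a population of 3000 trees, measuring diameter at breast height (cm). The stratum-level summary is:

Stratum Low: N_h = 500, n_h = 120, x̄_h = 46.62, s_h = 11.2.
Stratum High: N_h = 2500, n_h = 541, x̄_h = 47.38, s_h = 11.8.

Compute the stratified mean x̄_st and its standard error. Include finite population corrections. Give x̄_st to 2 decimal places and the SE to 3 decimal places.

x̄_st ≈ 47.25, SE ≈ 0.403

x̄_st = Σ W_h x̄_h = (500·46.62 + 2500·47.38)/3000 = 47.25333
V̂(x̄_st) = Σ W_h² (1 − n_h/N_h) s_h²/n_h, with W_h = N_h/N and N = 3000:
  stratum Low: (500/3000)²·(1 − 120/500)·11.2²/120 = 0.0220681
  stratum High: (2500/3000)²·(1 − 541/2500)·11.8²/541 = 0.140055
V̂(x̄_st) = 0.162123
SE(x̄_st) = √0.162123 = 0.402645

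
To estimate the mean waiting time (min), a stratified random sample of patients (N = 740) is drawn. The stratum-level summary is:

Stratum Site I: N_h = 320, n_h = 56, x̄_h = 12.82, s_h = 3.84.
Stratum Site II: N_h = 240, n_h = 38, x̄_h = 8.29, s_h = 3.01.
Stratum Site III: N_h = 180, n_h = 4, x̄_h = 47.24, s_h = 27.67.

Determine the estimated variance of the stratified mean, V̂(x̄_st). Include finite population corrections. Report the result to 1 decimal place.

V̂(x̄_st) ≈ 11.1

V̂(x̄_st) = Σ W_h² (1 − n_h/N_h) s_h²/n_h, with W_h = N_h/N and N = 740:
  stratum Site I: (320/740)²·(1 − 56/320)·3.84²/56 = 0.0406223
  stratum Site II: (240/740)²·(1 − 38/240)·3.01²/38 = 0.0211081
  stratum Site III: (180/740)²·(1 − 4/180)·27.67²/4 = 11.0734
V̂(x̄_st) = 11.1351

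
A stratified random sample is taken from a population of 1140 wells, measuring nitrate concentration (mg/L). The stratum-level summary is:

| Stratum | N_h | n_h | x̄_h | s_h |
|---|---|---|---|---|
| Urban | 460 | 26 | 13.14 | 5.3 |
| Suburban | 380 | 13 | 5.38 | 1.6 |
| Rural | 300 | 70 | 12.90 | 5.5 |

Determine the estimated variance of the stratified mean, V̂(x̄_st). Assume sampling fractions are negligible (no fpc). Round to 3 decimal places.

V̂(x̄_st) ≈ 0.228

V̂(x̄_st) = Σ W_h² s_h²/n_h, with W_h = N_h/N and N = 1140:
  stratum Urban: (460/1140)²·5.3²/26 = 0.175907
  stratum Suburban: (380/1140)²·1.6²/13 = 0.0218803
  stratum Rural: (300/1140)²·5.5²/70 = 0.0299268
V̂(x̄_st) = 0.227715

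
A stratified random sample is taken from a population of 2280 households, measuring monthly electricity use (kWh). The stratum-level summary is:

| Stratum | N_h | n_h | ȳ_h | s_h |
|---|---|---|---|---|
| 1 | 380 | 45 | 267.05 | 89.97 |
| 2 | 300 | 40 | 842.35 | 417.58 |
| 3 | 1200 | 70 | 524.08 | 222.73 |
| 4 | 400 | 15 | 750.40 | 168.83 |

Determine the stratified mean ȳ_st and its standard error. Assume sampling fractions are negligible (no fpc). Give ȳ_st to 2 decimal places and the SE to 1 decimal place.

ȳ_st = Σ W_h ȳ_h = (380·267.05 + 300·842.35 + 1200·524.08 + 400·750.40)/2280 = 562.82456
V̂(ȳ_st) = Σ W_h² s_h²/n_h, with W_h = N_h/N and N = 2280:
  stratum 1: (380/2280)²·89.97²/45 = 4.99667
  stratum 2: (300/2280)²·417.58²/40 = 75.4731
  stratum 3: (1200/2280)²·222.73²/70 = 196.314
  stratum 4: (400/2280)²·168.83²/15 = 58.4869
V̂(ȳ_st) = 335.271
SE(ȳ_st) = √335.271 = 18.3104

ȳ_st ≈ 562.82, SE ≈ 18.3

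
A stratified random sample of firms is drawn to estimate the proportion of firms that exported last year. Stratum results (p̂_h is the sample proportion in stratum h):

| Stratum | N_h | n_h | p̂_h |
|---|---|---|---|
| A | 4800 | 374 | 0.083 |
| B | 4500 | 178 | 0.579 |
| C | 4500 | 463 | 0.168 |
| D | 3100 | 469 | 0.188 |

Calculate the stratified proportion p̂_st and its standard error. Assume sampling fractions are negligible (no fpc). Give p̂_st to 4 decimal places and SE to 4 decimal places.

p̂_st ≈ 0.2570, SE ≈ 0.0121

N = 16900; stratum weights W_h = N_h/N.
p̂_st = Σ W_h p̂_h = (4800·0.083 + 4500·0.579 + 4500·0.168 + 3100·0.188)/16900 = 0.25696
V̂(p̂_st) = Σ W_h² p̂_h(1−p̂_h)/(n_h−1):
  stratum A: (4800/16900)²·0.083·0.917/373 = 1.64607e-05
  stratum B: (4500/16900)²·0.579·0.421/177 = 9.76425e-05
  stratum C: (4500/16900)²·0.168·0.832/462 = 2.14507e-05
  stratum D: (3100/16900)²·0.188·0.812/468 = 1.09753e-05
V̂(p̂_st) = 0.000146529; SE = √V̂ = 0.0121049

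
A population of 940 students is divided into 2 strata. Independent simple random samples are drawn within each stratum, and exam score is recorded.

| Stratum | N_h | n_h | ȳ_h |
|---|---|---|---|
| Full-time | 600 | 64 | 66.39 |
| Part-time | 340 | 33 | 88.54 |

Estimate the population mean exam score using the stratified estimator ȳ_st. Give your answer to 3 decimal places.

ȳ_st ≈ 74.402

N = Σ N_h = 940. Stratum weights W_h = N_h/N.
ȳ_st = (600·66.39 + 340·88.54) / 940 = 74.40170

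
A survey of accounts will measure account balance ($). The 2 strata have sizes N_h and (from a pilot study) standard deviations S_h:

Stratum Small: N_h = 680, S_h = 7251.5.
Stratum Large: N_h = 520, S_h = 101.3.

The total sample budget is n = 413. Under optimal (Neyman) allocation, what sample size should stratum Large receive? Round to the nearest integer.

4

Neyman allocation: n_h = n · N_h S_h / Σ N_i S_i, with n = 413.
  stratum Small: N_h·S_h = 680·7251.5 = 4931020.00
  stratum Large: N_h·S_h = 520·101.3 = 52676.00
Σ N_h S_h = 4983696.00
n for stratum Large = 413·52676.00/4983696.00 = 4.365 → 4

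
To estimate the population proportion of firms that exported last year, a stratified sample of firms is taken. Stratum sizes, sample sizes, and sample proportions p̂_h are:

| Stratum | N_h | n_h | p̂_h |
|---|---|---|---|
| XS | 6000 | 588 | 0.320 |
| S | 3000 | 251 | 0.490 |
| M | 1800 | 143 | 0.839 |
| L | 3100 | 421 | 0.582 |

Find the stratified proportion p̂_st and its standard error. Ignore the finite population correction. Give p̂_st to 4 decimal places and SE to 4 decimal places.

p̂_st ≈ 0.4823, SE ≈ 0.0127

N = 13900; stratum weights W_h = N_h/N.
p̂_st = Σ W_h p̂_h = (6000·0.320 + 3000·0.490 + 1800·0.839 + 3100·0.582)/13900 = 0.48233
V̂(p̂_st) = Σ W_h² p̂_h(1−p̂_h)/(n_h−1):
  stratum XS: (6000/13900)²·0.320·0.680/587 = 6.90707e-05
  stratum S: (3000/13900)²·0.490·0.510/250 = 4.65628e-05
  stratum M: (1800/13900)²·0.839·0.161/142 = 1.5952e-05
  stratum L: (3100/13900)²·0.582·0.418/420 = 2.881e-05
V̂(p̂_st) = 0.000160396; SE = √V̂ = 0.0126647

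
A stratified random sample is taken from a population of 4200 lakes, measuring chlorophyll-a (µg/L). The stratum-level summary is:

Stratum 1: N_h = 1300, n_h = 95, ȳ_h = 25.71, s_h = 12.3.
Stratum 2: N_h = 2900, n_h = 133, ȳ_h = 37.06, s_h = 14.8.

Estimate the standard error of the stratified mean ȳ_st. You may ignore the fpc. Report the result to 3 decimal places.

V̂(ȳ_st) = Σ W_h² s_h²/n_h, with W_h = N_h/N and N = 4200:
  stratum 1: (1300/4200)²·12.3²/95 = 0.152572
  stratum 2: (2900/4200)²·14.8²/133 = 0.78518
V̂(ȳ_st) = 0.937752
SE(ȳ_st) = √0.937752 = 0.968376

SE(ȳ_st) ≈ 0.968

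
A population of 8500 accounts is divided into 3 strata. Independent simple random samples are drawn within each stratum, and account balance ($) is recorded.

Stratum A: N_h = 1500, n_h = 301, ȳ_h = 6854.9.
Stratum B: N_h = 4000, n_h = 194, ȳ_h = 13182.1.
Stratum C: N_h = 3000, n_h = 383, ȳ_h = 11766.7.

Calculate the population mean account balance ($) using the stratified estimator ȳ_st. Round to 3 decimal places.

ȳ_st ≈ 11565.982

N = Σ N_h = 8500. Stratum weights W_h = N_h/N.
ȳ_st = (1500·6854.9 + 4000·13182.1 + 3000·11766.7) / 8500 = 11565.98235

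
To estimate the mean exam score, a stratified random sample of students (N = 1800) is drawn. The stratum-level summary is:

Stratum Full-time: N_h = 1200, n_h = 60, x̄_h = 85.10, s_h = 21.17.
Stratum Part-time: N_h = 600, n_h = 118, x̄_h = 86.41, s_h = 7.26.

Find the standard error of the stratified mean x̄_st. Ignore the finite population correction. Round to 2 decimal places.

SE(x̄_st) ≈ 1.84

V̂(x̄_st) = Σ W_h² s_h²/n_h, with W_h = N_h/N and N = 1800:
  stratum Full-time: (1200/1800)²·21.17²/60 = 3.31977
  stratum Part-time: (600/1800)²·7.26²/118 = 0.0496305
V̂(x̄_st) = 3.3694
SE(x̄_st) = √3.3694 = 1.83559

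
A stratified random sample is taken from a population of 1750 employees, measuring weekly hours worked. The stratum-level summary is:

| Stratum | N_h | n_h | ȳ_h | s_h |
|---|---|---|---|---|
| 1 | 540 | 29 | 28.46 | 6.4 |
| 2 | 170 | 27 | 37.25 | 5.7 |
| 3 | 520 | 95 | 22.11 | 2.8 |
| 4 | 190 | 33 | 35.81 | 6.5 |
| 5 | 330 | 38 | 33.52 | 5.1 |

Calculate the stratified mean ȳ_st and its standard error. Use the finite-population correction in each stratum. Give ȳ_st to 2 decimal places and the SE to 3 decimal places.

ȳ_st ≈ 29.18, SE ≈ 0.420

ȳ_st = Σ W_h ȳ_h = (540·28.46 + 170·37.25 + 520·22.11 + 190·35.81 + 330·33.52)/1750 = 29.17920
V̂(ȳ_st) = Σ W_h² (1 − n_h/N_h) s_h²/n_h, with W_h = N_h/N and N = 1750:
  stratum 1: (540/1750)²·(1 − 29/540)·6.4²/29 = 0.127263
  stratum 2: (170/1750)²·(1 − 27/170)·5.7²/27 = 0.00955201
  stratum 3: (520/1750)²·(1 − 95/520)·2.8²/95 = 0.00595537
  stratum 4: (190/1750)²·(1 − 33/190)·6.5²/33 = 0.0124707
  stratum 5: (330/1750)²·(1 − 38/330)·5.1²/38 = 0.0215366
V̂(ȳ_st) = 0.176777
SE(ȳ_st) = √0.176777 = 0.420449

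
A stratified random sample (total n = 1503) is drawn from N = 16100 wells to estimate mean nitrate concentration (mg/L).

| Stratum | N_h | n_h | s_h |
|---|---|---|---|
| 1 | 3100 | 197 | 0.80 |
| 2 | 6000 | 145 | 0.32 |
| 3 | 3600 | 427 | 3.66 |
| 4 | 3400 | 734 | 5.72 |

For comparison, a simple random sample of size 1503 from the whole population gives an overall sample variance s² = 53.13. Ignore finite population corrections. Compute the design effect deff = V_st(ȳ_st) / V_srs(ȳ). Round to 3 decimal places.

deff ≈ 0.107

V̂(ȳ_st) = Σ W_h² s_h²/n_h, with W_h = N_h/N and N = 16100:
  stratum 1: (3100/16100)²·0.80²/197 = 0.000120444
  stratum 2: (6000/16100)²·0.32²/145 = 9.80805e-05
  stratum 3: (3600/16100)²·3.66²/427 = 0.00156851
  stratum 4: (3400/16100)²·5.72²/734 = 0.00198793
V_st = 0.00377497
V_srs = s²/n = 53.13/1503 = 0.0353493
deff = V_st / V_srs = 0.00377497/0.0353493 = 0.1068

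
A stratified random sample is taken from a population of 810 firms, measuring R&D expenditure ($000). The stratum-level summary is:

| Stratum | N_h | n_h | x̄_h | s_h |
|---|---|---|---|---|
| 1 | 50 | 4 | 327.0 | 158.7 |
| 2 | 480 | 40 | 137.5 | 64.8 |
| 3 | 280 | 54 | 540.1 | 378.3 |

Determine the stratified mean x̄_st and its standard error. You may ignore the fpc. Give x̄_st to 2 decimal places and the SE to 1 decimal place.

x̄_st = Σ W_h x̄_h = (50·327.0 + 480·137.5 + 280·540.1)/810 = 288.36790
V̂(x̄_st) = Σ W_h² s_h²/n_h, with W_h = N_h/N and N = 810:
  stratum 1: (50/810)²·158.7²/4 = 23.9919
  stratum 2: (480/810)²·64.8²/40 = 36.864
  stratum 3: (280/810)²·378.3²/54 = 316.683
V̂(x̄_st) = 377.539
SE(x̄_st) = √377.539 = 19.4304

x̄_st ≈ 288.37, SE ≈ 19.4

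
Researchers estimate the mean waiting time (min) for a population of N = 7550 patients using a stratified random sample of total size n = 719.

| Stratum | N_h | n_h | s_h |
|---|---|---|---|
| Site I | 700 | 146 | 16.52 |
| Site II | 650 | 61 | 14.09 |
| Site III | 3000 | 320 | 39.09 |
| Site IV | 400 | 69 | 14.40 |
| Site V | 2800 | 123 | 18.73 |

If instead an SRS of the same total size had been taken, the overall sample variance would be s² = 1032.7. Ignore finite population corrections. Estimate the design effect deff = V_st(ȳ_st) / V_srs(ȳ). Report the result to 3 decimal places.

deff ≈ 0.832

V̂(ȳ_st) = Σ W_h² s_h²/n_h, with W_h = N_h/N and N = 7550:
  stratum Site I: (700/7550)²·16.52²/146 = 0.0160683
  stratum Site II: (650/7550)²·14.09²/61 = 0.0241226
  stratum Site III: (3000/7550)²·39.09²/320 = 0.753928
  stratum Site IV: (400/7550)²·14.40²/69 = 0.00843533
  stratum Site V: (2800/7550)²·18.73²/123 = 0.392277
V_st = 1.19483
V_srs = s²/n = 1032.7/719 = 1.4363
deff = V_st / V_srs = 1.19483/1.4363 = 0.8319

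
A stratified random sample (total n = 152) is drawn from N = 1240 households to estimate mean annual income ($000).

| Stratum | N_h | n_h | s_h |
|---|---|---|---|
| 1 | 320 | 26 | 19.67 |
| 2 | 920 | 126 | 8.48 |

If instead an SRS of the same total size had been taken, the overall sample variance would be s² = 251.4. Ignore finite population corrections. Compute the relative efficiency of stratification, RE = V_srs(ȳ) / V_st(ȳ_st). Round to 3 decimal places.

RE ≈ 1.267

V̂(ȳ_st) = Σ W_h² s_h²/n_h, with W_h = N_h/N and N = 1240:
  stratum 1: (320/1240)²·19.67²/26 = 0.991042
  stratum 2: (920/1240)²·8.48²/126 = 0.314162
V_st = 1.3052
V_srs = s²/n = 251.4/152 = 1.65395
Relative efficiency = V_srs / V_st = 1.65395/1.3052 = 1.2672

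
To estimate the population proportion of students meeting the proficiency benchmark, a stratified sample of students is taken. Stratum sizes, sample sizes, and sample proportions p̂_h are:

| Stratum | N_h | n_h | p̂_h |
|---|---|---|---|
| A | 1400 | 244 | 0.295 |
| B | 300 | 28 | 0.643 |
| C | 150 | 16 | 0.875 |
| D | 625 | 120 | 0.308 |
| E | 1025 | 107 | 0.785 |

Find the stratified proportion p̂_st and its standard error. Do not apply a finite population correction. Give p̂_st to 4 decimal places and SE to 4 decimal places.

p̂_st ≈ 0.4955, SE ≈ 0.0202

N = 3500; stratum weights W_h = N_h/N.
p̂_st = Σ W_h p̂_h = (1400·0.295 + 300·0.643 + 150·0.875 + 625·0.308 + 1025·0.785)/3500 = 0.49551
V̂(p̂_st) = Σ W_h² p̂_h(1−p̂_h)/(n_h−1):
  stratum A: (1400/3500)²·0.295·0.705/243 = 0.000136938
  stratum B: (300/3500)²·0.643·0.357/27 = 6.24629e-05
  stratum C: (150/3500)²·0.875·0.125/15 = 1.33929e-05
  stratum D: (625/3500)²·0.308·0.692/119 = 5.71128e-05
  stratum E: (1025/3500)²·0.785·0.215/106 = 0.000136557
V̂(p̂_st) = 0.000406464; SE = √V̂ = 0.0201609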